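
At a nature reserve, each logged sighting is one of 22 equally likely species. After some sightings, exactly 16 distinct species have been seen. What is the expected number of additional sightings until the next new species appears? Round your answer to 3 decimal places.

3.667

The number of sightings until the next new species is geometric with success probability 6/22, so its mean is 22/6.
E = 22/6 = 3.6667.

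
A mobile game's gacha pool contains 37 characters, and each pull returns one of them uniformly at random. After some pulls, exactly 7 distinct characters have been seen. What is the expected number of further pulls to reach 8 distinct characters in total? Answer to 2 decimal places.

The wait to go from k to k+1 distinct characters is geometric with mean 37/(37-k).
Only the k = 7 term is needed: E = 37/30 = 1.233.

1.23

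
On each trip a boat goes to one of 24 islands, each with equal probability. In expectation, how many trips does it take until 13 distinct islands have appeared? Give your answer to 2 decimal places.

Going from k to k+1 distinct takes a geometric number of trips with mean 24/(24-k).
Sum over k = 0,...,12: E = 24/24 + 24/23 + 24/22 + ... + 24/13 + 24/12 = 18.146.

18.15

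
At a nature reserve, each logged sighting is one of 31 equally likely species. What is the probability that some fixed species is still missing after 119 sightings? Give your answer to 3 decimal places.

0.020

On each sighting the fixed species fails to appear with probability 30/31.
P(still missing after 119) = (30/31)^119 = 0.0202.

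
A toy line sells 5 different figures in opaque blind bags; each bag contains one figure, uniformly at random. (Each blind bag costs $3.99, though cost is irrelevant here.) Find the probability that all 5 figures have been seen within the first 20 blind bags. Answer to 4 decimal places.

Let A_i be the event that figure i is missing after 20 blind bags. By inclusion–exclusion on the A_i,
P(all seen) = Σ_{j=0}^{5} (-1)^j C(5,j)((5-j)/5)^20
= 1.00000 - 0.05765 + 0.00037 - 0.00000 + 0.00000 - 0.00000
= 0.94272.

0.9427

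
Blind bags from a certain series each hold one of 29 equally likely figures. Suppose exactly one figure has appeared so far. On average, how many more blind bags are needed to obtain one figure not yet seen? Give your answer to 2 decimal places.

1.04

Each blind bag yields a new figure with probability (29-1)/29 = 28/29, so the wait is geometric with mean 29/28.
E = 29/28 = 1.036.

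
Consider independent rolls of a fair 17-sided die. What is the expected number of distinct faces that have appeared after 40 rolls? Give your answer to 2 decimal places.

15.50

For each face, P(seen in 40 rolls) = 1 - (16/17)^40 = 0.912.
By linearity of expectation, E[distinct seen] = 17·(1 - (16/17)^40) = 15.496.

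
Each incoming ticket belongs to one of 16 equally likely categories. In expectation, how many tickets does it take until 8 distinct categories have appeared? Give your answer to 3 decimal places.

10.606

Going from k to k+1 distinct takes a geometric number of tickets with mean 16/(16-k).
Sum over k = 0,...,7: E = 16/16 + 16/15 + 16/14 + ... + 16/10 + 16/9 = 10.6059.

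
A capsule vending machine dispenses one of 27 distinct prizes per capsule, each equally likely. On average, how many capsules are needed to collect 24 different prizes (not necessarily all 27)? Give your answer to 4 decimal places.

55.5693

With k distinct prizes already seen, the next new one arrives after an expected 27/(27-k) capsules.
Sum over k = 0,...,23: E = 27/27 + 27/26 + 27/25 + ... + 27/5 + 27/4 = 55.56933.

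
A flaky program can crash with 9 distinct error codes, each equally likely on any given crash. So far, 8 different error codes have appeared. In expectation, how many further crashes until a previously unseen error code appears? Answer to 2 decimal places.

9.00

Each crash yields a new error code with probability (9-8)/9 = 1/9, so the wait is geometric with mean 9/1.
E = 9/1 = 9.000.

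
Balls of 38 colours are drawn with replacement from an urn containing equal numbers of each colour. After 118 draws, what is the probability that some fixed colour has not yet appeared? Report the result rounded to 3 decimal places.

On each draw the fixed colour fails to appear with probability 37/38.
P(still missing after 118) = (37/38)^118 = 0.0430.

0.043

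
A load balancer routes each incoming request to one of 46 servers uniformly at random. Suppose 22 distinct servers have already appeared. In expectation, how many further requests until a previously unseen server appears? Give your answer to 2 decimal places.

1.92

Each request yields a new server with probability (46-22)/46 = 24/46, so the wait is geometric with mean 46/24.
E = 46/24 = 1.917.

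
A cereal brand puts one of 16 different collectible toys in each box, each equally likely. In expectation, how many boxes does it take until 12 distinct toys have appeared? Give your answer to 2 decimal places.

Going from k to k+1 distinct takes a geometric number of boxes with mean 16/(16-k).
Sum over k = 0,...,11: E = 16/16 + 16/15 + 16/14 + ... + 16/6 + 16/5 = 20.758.

20.76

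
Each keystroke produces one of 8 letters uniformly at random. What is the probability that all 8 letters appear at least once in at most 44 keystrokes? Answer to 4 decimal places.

By inclusion–exclusion over which letters are missing,
P(all seen) = Σ_{j=0}^{8} (-1)^j C(8,j)((8-j)/8)^44
= 1.00000 - 0.02246 + 0.00009 - 0.00000 + 0.00000 - 0.00000 + 0.00000 - 0.00000 + 0.00000
= 0.97763.

0.9776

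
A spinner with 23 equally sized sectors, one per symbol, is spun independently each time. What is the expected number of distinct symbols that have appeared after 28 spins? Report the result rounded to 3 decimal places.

For each symbol, P(seen in 28 spins) = 1 - (22/23)^28 = 0.7120.
By linearity of expectation, E[distinct seen] = 23·(1 - (22/23)^28) = 16.3750.

16.375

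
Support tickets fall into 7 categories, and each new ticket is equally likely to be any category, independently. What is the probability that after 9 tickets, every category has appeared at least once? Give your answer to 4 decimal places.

Let A_i be the event that category i is missing after 9 tickets. By inclusion–exclusion on the A_i,
P(all seen) = Σ_{j=0}^{7} (-1)^j C(7,j)((7-j)/7)^9
= 1.00000 - 1.74814 + 1.01641 - 0.22737 + 0.01707 - 0.00027 + 0.00000 - 0.00000
= 0.05770.

0.0577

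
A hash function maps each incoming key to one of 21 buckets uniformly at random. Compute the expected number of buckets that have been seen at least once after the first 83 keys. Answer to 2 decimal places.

20.63

For each bucket, P(seen in 83 keys) = 1 - (20/21)^83 = 0.983.
By linearity of expectation, E[distinct seen] = 21·(1 - (20/21)^83) = 20.634.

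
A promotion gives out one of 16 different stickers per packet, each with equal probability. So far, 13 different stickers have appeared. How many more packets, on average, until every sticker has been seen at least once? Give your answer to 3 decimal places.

The wait to go from k to k+1 distinct stickers is geometric with mean 16/(16-k).
Sum over k = 13,...,15: E = 16/3 + 16/2 + 16/1 = 29.3333.

29.333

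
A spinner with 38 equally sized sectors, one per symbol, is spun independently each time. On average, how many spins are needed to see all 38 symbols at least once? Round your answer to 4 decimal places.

160.6603

Split into phases: going from k distinct to k+1 distinct takes on average 38/(38-k) spins.
E[T] = 38/38 + 38/37 + 38/36 + ... + 38/2 + 38/1 = 38·H_{38}.
H_{38} = 4.22790, so E[T] = 160.66028.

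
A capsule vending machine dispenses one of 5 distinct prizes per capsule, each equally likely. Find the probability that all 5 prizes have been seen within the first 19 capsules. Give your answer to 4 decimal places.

0.9286

By inclusion–exclusion over which prizes are missing,
P(all seen) = Σ_{j=0}^{5} (-1)^j C(5,j)((5-j)/5)^19
= 1.00000 - 0.07206 + 0.00061 - 0.00000 + 0.00000 - 0.00000
= 0.92855.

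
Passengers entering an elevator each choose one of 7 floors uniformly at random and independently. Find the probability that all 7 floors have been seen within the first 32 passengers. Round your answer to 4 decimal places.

By inclusion–exclusion over which floors are missing,
P(all seen) = Σ_{j=0}^{7} (-1)^j C(7,j)((7-j)/7)^32
= 1.00000 - 0.05044 + 0.00044 - 0.00000 + 0.00000 - 0.00000 + 0.00000 - 0.00000
= 0.95000.

0.9500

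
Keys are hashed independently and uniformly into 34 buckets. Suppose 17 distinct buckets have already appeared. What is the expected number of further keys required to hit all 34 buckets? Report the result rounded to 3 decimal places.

With k distinct buckets already seen, the next new one takes an expected 34/(34-k) keys.
Sum over k = 17,...,33: E = 34/17 + 34/16 + 34/15 + ... + 34/2 + 34/1 = 116.9448.

116.945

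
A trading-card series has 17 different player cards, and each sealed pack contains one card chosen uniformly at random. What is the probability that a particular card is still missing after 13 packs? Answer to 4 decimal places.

0.4547

On each pack the fixed card fails to appear with probability 16/17.
P(still missing after 13) = (16/17)^13 = 0.45470.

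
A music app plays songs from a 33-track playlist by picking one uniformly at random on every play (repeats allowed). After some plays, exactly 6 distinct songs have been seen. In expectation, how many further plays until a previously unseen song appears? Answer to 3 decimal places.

The number of plays until the next new song is geometric with success probability 27/33, so its mean is 33/27.
E = 33/27 = 1.2222.

1.222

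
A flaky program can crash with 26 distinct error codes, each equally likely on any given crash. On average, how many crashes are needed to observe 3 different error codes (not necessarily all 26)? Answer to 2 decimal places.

With k distinct error codes already seen, the next new one arrives after an expected 26/(26-k) crashes.
Sum over k = 0,...,2: E = 26/26 + 26/25 + 26/24 = 3.123.

3.12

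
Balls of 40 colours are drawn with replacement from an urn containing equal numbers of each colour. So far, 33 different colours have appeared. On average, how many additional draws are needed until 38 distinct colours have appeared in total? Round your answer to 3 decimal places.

43.714

From k distinct to k+1 distinct takes on average 40/(40-k) draws.
Sum over k = 33,...,37: E = 40/7 + 40/6 + 40/5 + 40/4 + 40/3 = 43.7143.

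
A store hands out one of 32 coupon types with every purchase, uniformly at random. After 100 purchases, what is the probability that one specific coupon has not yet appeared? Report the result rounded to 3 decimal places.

0.042

Each purchase misses the fixed coupon with probability (32-1)/32 = 31/32, independently.
P(still missing after 100) = (31/32)^100 = 0.0418.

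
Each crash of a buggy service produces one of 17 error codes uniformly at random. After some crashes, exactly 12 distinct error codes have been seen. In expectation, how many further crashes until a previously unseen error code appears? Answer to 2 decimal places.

3.40

Each crash yields a new error code with probability (17-12)/17 = 5/17, so the wait is geometric with mean 17/5.
E = 17/5 = 3.400.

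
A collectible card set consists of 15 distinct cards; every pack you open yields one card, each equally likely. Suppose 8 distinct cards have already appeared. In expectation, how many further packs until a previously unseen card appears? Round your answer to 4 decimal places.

Each pack yields a new card with probability (15-8)/15 = 7/15, so the wait is geometric with mean 15/7.
E = 15/7 = 2.14286.

2.1429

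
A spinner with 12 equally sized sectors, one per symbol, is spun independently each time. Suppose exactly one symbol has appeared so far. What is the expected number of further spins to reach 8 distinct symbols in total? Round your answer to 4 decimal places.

With k distinct symbols already seen, the next new one takes an expected 12/(12-k) spins.
Sum over k = 1,...,7: E = 12/11 + 12/10 + 12/9 + ... + 12/6 + 12/5 = 11.23853.

11.2385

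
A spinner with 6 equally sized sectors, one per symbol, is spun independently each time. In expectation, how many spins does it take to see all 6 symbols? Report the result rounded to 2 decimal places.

14.70

The wait to go from k to k+1 distinct symbols is geometric with mean 6/(6-k).
E[T] = 6/6 + 6/5 + 6/4 + 6/3 + 6/2 + 6/1 = 6·H_{6}.
H_{6} = 2.450, so E[T] = 14.700.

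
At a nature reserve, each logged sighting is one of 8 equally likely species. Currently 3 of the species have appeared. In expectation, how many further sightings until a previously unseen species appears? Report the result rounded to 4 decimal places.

1.6000

The number of sightings until the next new species is geometric with success probability 5/8, so its mean is 8/5.
E = 8/5 = 1.60000.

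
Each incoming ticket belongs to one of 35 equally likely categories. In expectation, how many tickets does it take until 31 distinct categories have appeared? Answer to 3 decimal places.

Going from k to k+1 distinct takes a geometric number of tickets with mean 35/(35-k).
Sum over k = 0,...,30: E = 35/35 + 35/34 + 35/33 + ... + 35/6 + 35/5 = 72.2207.

72.221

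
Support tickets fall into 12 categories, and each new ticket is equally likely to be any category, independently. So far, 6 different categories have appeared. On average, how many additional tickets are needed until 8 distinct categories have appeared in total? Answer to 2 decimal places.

From k distinct to k+1 distinct takes on average 12/(12-k) tickets.
Sum over k = 6,...,7: E = 12/6 + 12/5 = 4.400.

4.40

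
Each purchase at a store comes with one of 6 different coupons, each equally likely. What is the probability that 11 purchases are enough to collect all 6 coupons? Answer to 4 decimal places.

By inclusion–exclusion over which coupons are missing,
P(all seen) = Σ_{j=0}^{6} (-1)^j C(6,j)((6-j)/6)^11
= 1.00000 - 0.80753 + 0.17342 - 0.00977 + 0.00008 - 0.00000 + 0.00000
= 0.35621.

0.3562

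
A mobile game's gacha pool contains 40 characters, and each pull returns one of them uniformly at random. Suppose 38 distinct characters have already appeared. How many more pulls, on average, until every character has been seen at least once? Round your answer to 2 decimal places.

60.00

From k distinct to k+1 distinct takes on average 40/(40-k) pulls.
Sum over k = 38,...,39: E = 40/2 + 40/1 = 60.000.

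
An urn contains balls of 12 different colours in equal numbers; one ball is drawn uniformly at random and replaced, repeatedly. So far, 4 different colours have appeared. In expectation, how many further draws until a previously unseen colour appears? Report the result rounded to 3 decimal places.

The number of draws until the next new colour is geometric with success probability 8/12, so its mean is 12/8.
E = 12/8 = 1.5000.

1.500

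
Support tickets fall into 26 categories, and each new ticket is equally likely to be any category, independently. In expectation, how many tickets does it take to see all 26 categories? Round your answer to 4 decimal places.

The wait to go from k to k+1 distinct categories is geometric with mean 26/(26-k).
E[T] = 26/26 + 26/25 + 26/24 + ... + 26/2 + 26/1 = 26·H_{26}.
H_{26} = 3.85442, so E[T] = 100.21491.

100.2149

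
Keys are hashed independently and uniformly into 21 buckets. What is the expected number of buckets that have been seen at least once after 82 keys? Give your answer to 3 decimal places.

For each bucket, P(seen in 82 keys) = 1 - (20/21)^82 = 0.9817.
By linearity of expectation, E[distinct seen] = 21·(1 - (20/21)^82) = 20.6157.

20.616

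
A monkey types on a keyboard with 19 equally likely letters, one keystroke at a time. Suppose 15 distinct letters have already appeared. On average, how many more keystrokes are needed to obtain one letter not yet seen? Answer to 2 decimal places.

The number of keystrokes until the next new letter is geometric with success probability 4/19, so its mean is 19/4.
E = 19/4 = 4.750.

4.75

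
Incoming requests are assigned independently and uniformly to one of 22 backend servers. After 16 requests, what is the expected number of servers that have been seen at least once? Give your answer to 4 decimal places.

For each server, P(seen in 16 requests) = 1 - (21/22)^16 = 0.52494.
By linearity of expectation, E[distinct seen] = 22·(1 - (21/22)^16) = 11.54874.

11.5487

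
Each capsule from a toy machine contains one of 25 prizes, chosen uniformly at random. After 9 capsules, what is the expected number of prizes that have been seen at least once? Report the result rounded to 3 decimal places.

For each prize, P(seen in 9 capsules) = 1 - (24/25)^9 = 0.3075.
By linearity of expectation, E[distinct seen] = 25·(1 - (24/25)^9) = 7.6867.

7.687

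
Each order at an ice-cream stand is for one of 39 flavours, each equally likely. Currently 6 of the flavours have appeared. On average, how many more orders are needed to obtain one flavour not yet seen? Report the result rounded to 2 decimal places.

1.18

Each order yields a new flavour with probability (39-6)/39 = 33/39, so the wait is geometric with mean 39/33.
E = 39/33 = 1.182.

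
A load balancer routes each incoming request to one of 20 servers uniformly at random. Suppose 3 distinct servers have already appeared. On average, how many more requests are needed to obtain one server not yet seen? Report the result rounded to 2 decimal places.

The number of requests until the next new server is geometric with success probability 17/20, so its mean is 20/17.
E = 20/17 = 1.176.

1.18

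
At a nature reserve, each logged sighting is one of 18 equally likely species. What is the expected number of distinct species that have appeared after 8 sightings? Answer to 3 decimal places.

6.606

For each species, P(seen in 8 sightings) = 1 - (17/18)^8 = 0.3670.
By linearity of expectation, E[distinct seen] = 18·(1 - (17/18)^8) = 6.6058.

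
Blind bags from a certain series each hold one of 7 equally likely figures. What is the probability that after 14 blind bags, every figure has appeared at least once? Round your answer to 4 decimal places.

By inclusion–exclusion over which figures are missing,
P(all seen) = Σ_{j=0}^{7} (-1)^j C(7,j)((7-j)/7)^14
= 1.00000 - 0.80880 + 0.18898 - 0.01385 + 0.00025 - 0.00000 + 0.00000 - 0.00000
= 0.36657.

0.3666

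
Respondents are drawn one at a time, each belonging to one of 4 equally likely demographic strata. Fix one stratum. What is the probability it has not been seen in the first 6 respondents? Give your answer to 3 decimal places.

On each respondent the fixed stratum fails to appear with probability 3/4.
P(still missing after 6) = (3/4)^6 = 0.1780.

0.178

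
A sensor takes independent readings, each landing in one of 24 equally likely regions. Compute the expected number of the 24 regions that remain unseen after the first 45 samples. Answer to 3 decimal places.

3.536

For each region, P(unseen after 45) = (23/24)^45 = 0.1473.
By linearity of expectation, E[unseen] = 24·(23/24)^45 = 3.5356.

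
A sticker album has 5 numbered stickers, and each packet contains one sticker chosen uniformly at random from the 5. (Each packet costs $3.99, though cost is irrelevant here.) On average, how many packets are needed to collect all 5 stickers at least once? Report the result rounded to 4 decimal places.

The wait to go from k to k+1 distinct stickers is geometric with mean 5/(5-k).
E[T] = 5/5 + 5/4 + 5/3 + 5/2 + 5/1 = 5·H_{5}.
H_{5} = 2.28333, so E[T] = 11.41667.

11.4167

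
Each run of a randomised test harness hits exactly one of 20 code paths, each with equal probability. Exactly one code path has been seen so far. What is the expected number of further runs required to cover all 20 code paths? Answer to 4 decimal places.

70.9548

The wait to go from k to k+1 distinct code paths is geometric with mean 20/(20-k).
Sum over k = 1,...,19: E = 20/19 + 20/18 + 20/17 + ... + 20/2 + 20/1 = 70.95479.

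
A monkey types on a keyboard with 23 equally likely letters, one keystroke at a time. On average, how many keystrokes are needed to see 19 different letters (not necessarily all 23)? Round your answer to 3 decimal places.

37.972

With k distinct letters already seen, the next new one arrives after an expected 23/(23-k) keystrokes.
Sum over k = 0,...,18: E = 23/23 + 23/22 + 23/21 + ... + 23/6 + 23/5 = 37.9720.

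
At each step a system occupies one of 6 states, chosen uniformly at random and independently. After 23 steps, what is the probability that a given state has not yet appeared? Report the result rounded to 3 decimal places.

0.015

On each step the fixed state fails to appear with probability 5/6.
P(still missing after 23) = (5/6)^23 = 0.0151.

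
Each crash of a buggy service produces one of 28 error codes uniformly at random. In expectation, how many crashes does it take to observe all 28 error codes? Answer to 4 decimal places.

109.9608

After k distinct error codes have appeared, the next crash gives a new one with probability (28-k)/28, so the expected wait for the (k+1)-th is 28/(28-k).
E[T] = 28/28 + 28/27 + 28/26 + ... + 28/2 + 28/1 = 28·H_{28}.
H_{28} = 3.92717, so E[T] = 109.96079.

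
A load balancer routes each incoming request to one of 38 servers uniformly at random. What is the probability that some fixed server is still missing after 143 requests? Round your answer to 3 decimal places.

0.022

On each request the fixed server fails to appear with probability 37/38.
P(still missing after 143) = (37/38)^143 = 0.0221.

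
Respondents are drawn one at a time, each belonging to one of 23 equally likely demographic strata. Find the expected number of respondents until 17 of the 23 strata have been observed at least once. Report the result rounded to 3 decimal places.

With k distinct strata already seen, the next new one arrives after an expected 23/(23-k) respondents.
Sum over k = 0,...,16: E = 23/23 + 23/22 + 23/21 + ... + 23/8 + 23/7 = 29.5387.

29.539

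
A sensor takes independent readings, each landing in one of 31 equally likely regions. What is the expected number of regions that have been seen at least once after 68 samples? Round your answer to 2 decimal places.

27.67

For each region, P(seen in 68 samples) = 1 - (30/31)^68 = 0.892.
By linearity of expectation, E[distinct seen] = 31·(1 - (30/31)^68) = 27.666.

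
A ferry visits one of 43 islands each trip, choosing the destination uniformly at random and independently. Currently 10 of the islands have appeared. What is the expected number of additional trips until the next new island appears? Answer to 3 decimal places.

1.303

The number of trips until the next new island is geometric with success probability 33/43, so its mean is 43/33.
E = 43/33 = 1.3030.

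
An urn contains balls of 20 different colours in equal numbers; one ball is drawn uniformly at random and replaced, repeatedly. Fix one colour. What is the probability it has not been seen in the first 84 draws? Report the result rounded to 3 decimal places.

Each draw misses the fixed colour with probability (20-1)/20 = 19/20, independently.
P(still missing after 84) = (19/20)^84 = 0.0135.

0.013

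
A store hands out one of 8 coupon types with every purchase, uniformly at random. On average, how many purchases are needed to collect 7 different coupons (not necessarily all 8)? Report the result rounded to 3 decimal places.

13.743

With k distinct coupons already seen, the next new one arrives after an expected 8/(8-k) purchases.
Sum over k = 0,...,6: E = 8/8 + 8/7 + 8/6 + ... + 8/3 + 8/2 = 13.7429.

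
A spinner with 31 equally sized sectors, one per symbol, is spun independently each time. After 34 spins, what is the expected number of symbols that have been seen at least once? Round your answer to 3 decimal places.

For each symbol, P(seen in 34 spins) = 1 - (30/31)^34 = 0.6720.
By linearity of expectation, E[distinct seen] = 31·(1 - (30/31)^34) = 20.8331.

20.833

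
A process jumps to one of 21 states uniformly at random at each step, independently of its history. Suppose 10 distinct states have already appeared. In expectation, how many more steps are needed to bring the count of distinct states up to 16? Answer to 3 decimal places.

15.467

With k distinct states already seen, the next new one takes an expected 21/(21-k) steps.
Sum over k = 10,...,15: E = 21/11 + 21/10 + 21/9 + 21/8 + 21/7 + 21/6 = 15.4674.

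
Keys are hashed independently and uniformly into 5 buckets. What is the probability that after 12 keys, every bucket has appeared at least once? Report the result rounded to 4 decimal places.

0.6780

By inclusion–exclusion over which buckets are missing,
P(all seen) = Σ_{j=0}^{5} (-1)^j C(5,j)((5-j)/5)^12
= 1.00000 - 0.34360 + 0.02177 - 0.00017 + 0.00000 - 0.00000
= 0.67800.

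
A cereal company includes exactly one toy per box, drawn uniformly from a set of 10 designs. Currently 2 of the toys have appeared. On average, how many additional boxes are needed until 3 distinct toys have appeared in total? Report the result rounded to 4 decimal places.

1.2500

The wait to go from k to k+1 distinct toys is geometric with mean 10/(10-k).
Only the k = 2 term is needed: E = 10/8 = 1.25000.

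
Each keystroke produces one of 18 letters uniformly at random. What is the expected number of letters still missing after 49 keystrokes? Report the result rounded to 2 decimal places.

For each letter, P(unseen after 49) = (17/18)^49 = 0.061.
By linearity of expectation, E[unseen] = 18·(17/18)^49 = 1.094.

1.09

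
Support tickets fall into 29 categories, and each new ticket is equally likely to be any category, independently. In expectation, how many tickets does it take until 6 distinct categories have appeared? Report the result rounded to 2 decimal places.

Going from k to k+1 distinct takes a geometric number of tickets with mean 29/(29-k).
Sum over k = 0,...,5: E = 29/29 + 29/28 + 29/27 + 29/26 + 29/25 + 29/24 = 6.594.

6.59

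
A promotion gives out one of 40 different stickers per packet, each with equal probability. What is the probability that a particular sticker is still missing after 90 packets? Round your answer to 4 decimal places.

0.1024

On each packet the fixed sticker fails to appear with probability 39/40.
P(still missing after 90) = (39/40)^90 = 0.10243.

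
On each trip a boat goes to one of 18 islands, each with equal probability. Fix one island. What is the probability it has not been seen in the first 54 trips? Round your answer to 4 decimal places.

0.0457

On each trip the fixed island fails to appear with probability 17/18.
P(still missing after 54) = (17/18)^54 = 0.04566.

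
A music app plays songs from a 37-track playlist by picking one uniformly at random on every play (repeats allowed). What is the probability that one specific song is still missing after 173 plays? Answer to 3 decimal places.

Each play misses the fixed song with probability (37-1)/37 = 36/37, independently.
P(still missing after 173) = (36/37)^173 = 0.0087.

0.009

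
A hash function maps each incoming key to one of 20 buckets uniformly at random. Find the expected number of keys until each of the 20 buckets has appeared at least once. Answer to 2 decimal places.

Split into phases: going from k distinct to k+1 distinct takes on average 20/(20-k) keys.
E[T] = 20/20 + 20/19 + 20/18 + ... + 20/2 + 20/1 = 20·H_{20}.
H_{20} = 3.598, so E[T] = 71.955.

71.95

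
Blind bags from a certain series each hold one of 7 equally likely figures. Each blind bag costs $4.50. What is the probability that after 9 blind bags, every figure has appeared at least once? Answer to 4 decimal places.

0.0577

Let A_i be the event that figure i is missing after 9 blind bags. By inclusion–exclusion on the A_i,
P(all seen) = Σ_{j=0}^{7} (-1)^j C(7,j)((7-j)/7)^9
= 1.00000 - 1.74814 + 1.01641 - 0.22737 + 0.01707 - 0.00027 + 0.00000 - 0.00000
= 0.05770.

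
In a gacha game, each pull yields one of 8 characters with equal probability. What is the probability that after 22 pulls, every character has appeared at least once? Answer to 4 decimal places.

0.6243

Let A_i be the event that character i is missing after 22 pulls. By inclusion–exclusion on the A_i,
P(all seen) = Σ_{j=0}^{8} (-1)^j C(8,j)((8-j)/8)^22
= 1.00000 - 0.42390 + 0.04995 - 0.00181 + 0.00002 - 0.00000 + 0.00000 - 0.00000 + 0.00000
= 0.62425.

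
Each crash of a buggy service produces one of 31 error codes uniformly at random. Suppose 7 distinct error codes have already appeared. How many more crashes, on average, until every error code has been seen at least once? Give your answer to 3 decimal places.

117.055

From k distinct to k+1 distinct takes on average 31/(31-k) crashes.
Sum over k = 7,...,30: E = 31/24 + 31/23 + 31/22 + ... + 31/2 + 31/1 = 117.0547.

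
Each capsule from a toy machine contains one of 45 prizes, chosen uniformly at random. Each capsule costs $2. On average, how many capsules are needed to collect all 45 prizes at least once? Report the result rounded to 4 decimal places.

197.7727

Split into phases: going from k distinct to k+1 distinct takes on average 45/(45-k) capsules.
E[T] = 45/45 + 45/44 + 45/43 + ... + 45/2 + 45/1 = 45·H_{45}.
H_{45} = 4.39495, so E[T] = 197.77267.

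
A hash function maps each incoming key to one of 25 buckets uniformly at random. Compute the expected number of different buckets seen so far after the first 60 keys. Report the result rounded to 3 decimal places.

22.841

For each bucket, P(seen in 60 keys) = 1 - (24/25)^60 = 0.9136.
By linearity of expectation, E[distinct seen] = 25·(1 - (24/25)^60) = 22.8412.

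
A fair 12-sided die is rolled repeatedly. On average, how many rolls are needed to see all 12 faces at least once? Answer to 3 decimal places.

37.239

Split into phases: going from k distinct to k+1 distinct takes on average 12/(12-k) rolls.
E[T] = 12/12 + 12/11 + 12/10 + ... + 12/2 + 12/1 = 12·H_{12}.
H_{12} = 3.1032, so E[T] = 37.2385.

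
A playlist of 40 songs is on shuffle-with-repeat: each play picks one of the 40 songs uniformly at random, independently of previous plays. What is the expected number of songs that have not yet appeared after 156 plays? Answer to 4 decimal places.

0.7705

For each song, P(unseen after 156) = (39/40)^156 = 0.01926.
By linearity of expectation, E[unseen] = 40·(39/40)^156 = 0.77051.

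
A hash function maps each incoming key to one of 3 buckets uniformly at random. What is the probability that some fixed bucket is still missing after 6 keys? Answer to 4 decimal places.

0.0878

On each key the fixed bucket fails to appear with probability 2/3.
P(still missing after 6) = (2/3)^6 = 0.08779.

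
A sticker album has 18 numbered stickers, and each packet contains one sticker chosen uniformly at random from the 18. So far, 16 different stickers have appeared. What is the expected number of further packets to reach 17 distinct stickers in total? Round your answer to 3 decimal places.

With k distinct stickers already seen, the next new one takes an expected 18/(18-k) packets.
Only the k = 16 term is needed: E = 18/2 = 9.0000.

9.000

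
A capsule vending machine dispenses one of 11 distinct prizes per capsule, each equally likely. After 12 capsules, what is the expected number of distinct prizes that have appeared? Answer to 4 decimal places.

For each prize, P(seen in 12 capsules) = 1 - (10/11)^12 = 0.68137.
By linearity of expectation, E[distinct seen] = 11·(1 - (10/11)^12) = 7.49506.

7.4951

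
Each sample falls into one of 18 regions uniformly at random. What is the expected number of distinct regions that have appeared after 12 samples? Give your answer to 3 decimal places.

8.935

For each region, P(seen in 12 samples) = 1 - (17/18)^12 = 0.4964.
By linearity of expectation, E[distinct seen] = 18·(1 - (17/18)^12) = 8.9345.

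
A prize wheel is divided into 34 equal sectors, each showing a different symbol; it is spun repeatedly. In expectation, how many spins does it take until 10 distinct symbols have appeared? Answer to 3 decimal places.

Going from k to k+1 distinct takes a geometric number of spins with mean 34/(34-k).
Sum over k = 0,...,9: E = 34/34 + 34/33 + 34/32 + ... + 34/26 + 34/25 = 11.6366.

11.637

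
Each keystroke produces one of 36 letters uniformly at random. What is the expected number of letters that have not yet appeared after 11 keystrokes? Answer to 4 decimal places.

26.4073

For each letter, P(unseen after 11) = (35/36)^11 = 0.73354.
By linearity of expectation, E[unseen] = 36·(35/36)^11 = 26.40727.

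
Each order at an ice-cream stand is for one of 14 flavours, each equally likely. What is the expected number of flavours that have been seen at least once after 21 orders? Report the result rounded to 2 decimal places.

11.05

For each flavour, P(seen in 21 orders) = 1 - (13/14)^21 = 0.789.
By linearity of expectation, E[distinct seen] = 14·(1 - (13/14)^21) = 11.047.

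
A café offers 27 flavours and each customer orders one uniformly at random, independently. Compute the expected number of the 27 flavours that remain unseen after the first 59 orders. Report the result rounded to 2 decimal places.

2.91

For each flavour, P(unseen after 59) = (26/27)^59 = 0.108.
By linearity of expectation, E[unseen] = 27·(26/27)^59 = 2.913.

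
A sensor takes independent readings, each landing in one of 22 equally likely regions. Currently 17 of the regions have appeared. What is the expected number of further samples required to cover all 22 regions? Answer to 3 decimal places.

50.233

With k distinct regions already seen, the next new one takes an expected 22/(22-k) samples.
Sum over k = 17,...,21: E = 22/5 + 22/4 + 22/3 + 22/2 + 22/1 = 50.2333.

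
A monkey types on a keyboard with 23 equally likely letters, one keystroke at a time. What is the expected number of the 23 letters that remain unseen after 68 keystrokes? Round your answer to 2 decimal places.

For each letter, P(unseen after 68) = (22/23)^68 = 0.049.
By linearity of expectation, E[unseen] = 23·(22/23)^68 = 1.119.

1.12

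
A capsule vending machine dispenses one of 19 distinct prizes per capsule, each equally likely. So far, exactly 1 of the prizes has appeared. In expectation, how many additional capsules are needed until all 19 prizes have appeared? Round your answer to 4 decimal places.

66.4071

With k distinct prizes already seen, the next new one takes an expected 19/(19-k) capsules.
Sum over k = 1,...,18: E = 19/18 + 19/17 + 19/16 + ... + 19/2 + 19/1 = 66.40705.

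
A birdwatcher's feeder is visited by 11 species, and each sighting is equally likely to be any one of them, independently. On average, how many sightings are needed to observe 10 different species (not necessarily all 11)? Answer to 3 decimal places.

With k distinct species already seen, the next new one arrives after an expected 11/(11-k) sightings.
Sum over k = 0,...,9: E = 11/11 + 11/10 + 11/9 + ... + 11/3 + 11/2 = 22.2187.

22.219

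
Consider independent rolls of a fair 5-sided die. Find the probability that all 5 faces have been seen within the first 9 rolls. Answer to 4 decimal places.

0.4271

By inclusion–exclusion over which faces are missing,
P(all seen) = Σ_{j=0}^{5} (-1)^j C(5,j)((5-j)/5)^9
= 1.00000 - 0.67109 + 0.10078 - 0.00262 + 0.00000 - 0.00000
= 0.42707.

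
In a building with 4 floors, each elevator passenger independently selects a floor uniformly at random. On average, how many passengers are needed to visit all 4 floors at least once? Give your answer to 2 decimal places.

After k distinct floors have appeared, the next passenger gives a new one with probability (4-k)/4, so the expected wait for the (k+1)-th is 4/(4-k).
E[T] = 4/4 + 4/3 + 4/2 + 4/1 = 4·H_{4}.
H_{4} = 2.083, so E[T] = 8.333.

8.33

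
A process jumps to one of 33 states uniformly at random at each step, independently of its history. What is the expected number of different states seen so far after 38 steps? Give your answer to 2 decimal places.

22.75

For each state, P(seen in 38 steps) = 1 - (32/33)^38 = 0.689.
By linearity of expectation, E[distinct seen] = 33·(1 - (32/33)^38) = 22.751.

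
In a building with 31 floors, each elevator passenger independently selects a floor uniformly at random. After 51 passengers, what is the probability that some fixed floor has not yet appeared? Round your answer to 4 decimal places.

0.1878

Each passenger misses the fixed floor with probability (31-1)/31 = 30/31, independently.
P(still missing after 51) = (30/31)^51 = 0.18782.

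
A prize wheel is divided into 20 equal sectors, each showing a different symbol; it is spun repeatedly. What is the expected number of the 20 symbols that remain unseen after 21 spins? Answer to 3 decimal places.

6.811

For each symbol, P(unseen after 21) = (19/20)^21 = 0.3406.
By linearity of expectation, E[unseen] = 20·(19/20)^21 = 6.8112.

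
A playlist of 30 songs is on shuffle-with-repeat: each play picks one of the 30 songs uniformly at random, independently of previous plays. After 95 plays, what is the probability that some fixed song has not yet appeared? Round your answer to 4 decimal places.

0.0399

Each play misses the fixed song with probability (30-1)/30 = 29/30, independently.
P(still missing after 95) = (29/30)^95 = 0.03993.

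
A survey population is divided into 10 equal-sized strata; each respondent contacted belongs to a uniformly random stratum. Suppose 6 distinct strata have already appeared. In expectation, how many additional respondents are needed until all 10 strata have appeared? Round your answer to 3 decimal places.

The wait to go from k to k+1 distinct strata is geometric with mean 10/(10-k).
Sum over k = 6,...,9: E = 10/4 + 10/3 + 10/2 + 10/1 = 20.8333.

20.833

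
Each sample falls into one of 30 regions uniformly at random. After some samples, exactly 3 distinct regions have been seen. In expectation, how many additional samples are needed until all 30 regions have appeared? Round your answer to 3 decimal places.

With k distinct regions already seen, the next new one takes an expected 30/(30-k) samples.
Sum over k = 3,...,29: E = 30/27 + 30/26 + 30/25 + ... + 30/2 + 30/1 = 116.7437.

116.744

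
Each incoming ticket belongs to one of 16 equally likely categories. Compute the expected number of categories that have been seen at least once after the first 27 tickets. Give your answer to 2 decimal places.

13.20

For each category, P(seen in 27 tickets) = 1 - (15/16)^27 = 0.825.
By linearity of expectation, E[distinct seen] = 16·(1 - (15/16)^27) = 13.199.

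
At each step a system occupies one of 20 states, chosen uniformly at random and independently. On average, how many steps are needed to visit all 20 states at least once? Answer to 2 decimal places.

71.95

After k distinct states have appeared, the next step gives a new one with probability (20-k)/20, so the expected wait for the (k+1)-th is 20/(20-k).
E[T] = 20/20 + 20/19 + 20/18 + ... + 20/2 + 20/1 = 20·H_{20}.
H_{20} = 3.598, so E[T] = 71.955.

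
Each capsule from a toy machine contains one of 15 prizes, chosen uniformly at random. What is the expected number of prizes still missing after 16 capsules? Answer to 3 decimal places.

4.974

For each prize, P(unseen after 16) = (14/15)^16 = 0.3316.
By linearity of expectation, E[unseen] = 15·(14/15)^16 = 4.9737.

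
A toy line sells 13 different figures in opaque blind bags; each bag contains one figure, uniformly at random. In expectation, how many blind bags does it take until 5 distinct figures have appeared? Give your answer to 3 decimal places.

With k distinct figures already seen, the next new one arrives after an expected 13/(13-k) blind bags.
Sum over k = 0,...,4: E = 13/13 + 13/12 + 13/11 + 13/10 + 13/9 = 6.0096.

6.010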